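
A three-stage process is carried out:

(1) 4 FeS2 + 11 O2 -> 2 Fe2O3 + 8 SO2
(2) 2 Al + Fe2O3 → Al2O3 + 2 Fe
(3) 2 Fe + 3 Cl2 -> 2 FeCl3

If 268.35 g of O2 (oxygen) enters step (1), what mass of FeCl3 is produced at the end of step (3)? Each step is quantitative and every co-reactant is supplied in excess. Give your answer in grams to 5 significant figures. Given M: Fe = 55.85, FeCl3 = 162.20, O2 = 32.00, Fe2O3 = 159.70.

494.62 g

n(O2) = 268.35 / 32.00 = 8.38594 mol.
Reaction (1): O2→Fe2O3 ratio 11:2 ⇒ n(Fe2O3) = 1.52472 mol.
Reaction (2): Fe2O3→Fe ratio 1:2 ⇒ n(Fe) = 3.04943 mol.
Reaction (3): Fe→FeCl3 ratio 2:2 ⇒ n(FeCl3) = 3.04943 mol.
Mass of FeCl3 = 3.04943 × 162.20 = 494.618 g.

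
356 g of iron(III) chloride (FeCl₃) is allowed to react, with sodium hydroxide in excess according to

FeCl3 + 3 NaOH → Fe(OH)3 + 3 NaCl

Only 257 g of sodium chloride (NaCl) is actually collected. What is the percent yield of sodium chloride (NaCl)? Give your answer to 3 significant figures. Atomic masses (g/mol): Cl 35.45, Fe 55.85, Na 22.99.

66.8 %

M(FeCl3) = 55.85 + 3(35.45) = 162.20 g/mol.
M(NaCl) = 22.99 + 35.45 = 58.44 g/mol.
n(FeCl3) = 356.0 g / 162.20 g/mol = 2.195 mol.
From the equation the FeCl3:NaCl mole ratio is 1:3, so n(NaCl) = 2.195 × 3/1 = 6.584 mol.
Mass of NaCl = 6.584 mol × 58.44 g/mol = 384.8 g.
This is the theoretical yield. Percent yield = 257 g / 384.8 g × 100% = 66.79%.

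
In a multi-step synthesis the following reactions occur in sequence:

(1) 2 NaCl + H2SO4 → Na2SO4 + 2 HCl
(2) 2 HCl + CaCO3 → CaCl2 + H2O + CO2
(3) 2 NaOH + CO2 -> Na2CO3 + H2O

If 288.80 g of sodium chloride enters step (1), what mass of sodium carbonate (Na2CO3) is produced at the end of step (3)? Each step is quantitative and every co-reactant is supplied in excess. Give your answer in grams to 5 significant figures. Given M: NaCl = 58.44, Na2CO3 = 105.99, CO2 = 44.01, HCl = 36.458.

n(NaCl) = 288.80 / 58.44 = 4.94182 mol.
Reaction (1): NaCl→HCl ratio 2:2 ⇒ n(HCl) = 4.94182 mol.
Reaction (2): HCl→CO2 ratio 2:1 ⇒ n(CO2) = 2.47091 mol.
Reaction (3): CO2→Na2CO3 ratio 1:1 ⇒ n(Na2CO3) = 2.47091 mol.
Mass of Na2CO3 = 2.47091 × 105.99 = 261.892 g.

261.89 g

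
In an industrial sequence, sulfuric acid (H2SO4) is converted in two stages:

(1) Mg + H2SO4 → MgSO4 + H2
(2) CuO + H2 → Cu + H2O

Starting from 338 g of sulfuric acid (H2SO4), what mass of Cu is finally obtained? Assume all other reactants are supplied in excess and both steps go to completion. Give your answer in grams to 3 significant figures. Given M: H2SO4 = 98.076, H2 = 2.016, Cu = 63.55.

219 g

n(H2SO4) = 338.0 / 98.076 = 3.446 mol.
Step 1 gives a 1:1 ratio of H2SO4 to H2, so n(H2) = 3.446 mol.
In step 2 the H2:Cu ratio is 1:1, so n(Cu) = 3.446 mol.
Mass of Cu = 3.446 × 63.55 = 219.0 g.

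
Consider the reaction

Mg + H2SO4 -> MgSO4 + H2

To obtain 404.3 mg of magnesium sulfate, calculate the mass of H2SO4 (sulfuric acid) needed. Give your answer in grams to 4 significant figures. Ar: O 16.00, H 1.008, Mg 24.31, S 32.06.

M(MgSO4) = 24.31 + 32.06 + 4(16.00) = 120.37 g/mol.
M(H2SO4) = 2(1.008) + 32.06 + 4(16.00) = 98.076 g/mol.
Convert: 404.3 mg = 0.40430 g.
n(MgSO4) = 0.40430 g / 120.37 g/mol = 0.0033588 mol.
From the equation the MgSO4:H2SO4 mole ratio is 1:1, so n(H2SO4) = 0.0033588 × 1/1 = 0.0033588 mol.
Mass of H2SO4 = 0.0033588 mol × 98.076 g/mol = 0.32942 g.

0.3294 g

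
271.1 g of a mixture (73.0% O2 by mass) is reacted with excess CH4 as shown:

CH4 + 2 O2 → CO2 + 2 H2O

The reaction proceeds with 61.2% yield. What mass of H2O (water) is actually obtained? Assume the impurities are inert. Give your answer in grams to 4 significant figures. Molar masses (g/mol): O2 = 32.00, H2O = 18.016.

Pure O2 available = 271.1 g × 0.730 = 197.90 g.
n(O2) = 197.90 g / 32.00 g/mol = 6.1845 mol.
From the equation the O2:H2O mole ratio is 2:2, so n(H2O) = 6.1845 × 2/2 = 6.1845 mol.
Mass of H2O = 6.1845 mol × 18.016 g/mol = 111.42 g.
Actual mass collected = 111.42 g × 0.612 = 68.189 g.

68.19 g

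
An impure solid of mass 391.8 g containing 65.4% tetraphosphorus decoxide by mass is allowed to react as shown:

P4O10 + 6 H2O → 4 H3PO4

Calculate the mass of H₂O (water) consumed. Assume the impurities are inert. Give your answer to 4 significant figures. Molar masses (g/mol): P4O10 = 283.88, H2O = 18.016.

97.57 g

Mass of pure P4O10 = 391.8 g × 0.654 = 256.24 g.
n(P4O10) = 256.24 g / 283.88 g/mol = 0.90263 mol.
From the equation the P4O10:H2O mole ratio is 1:6, so n(H2O) = 0.90263 × 6/1 = 5.4158 mol.
Mass of H2O = 5.4158 mol × 18.016 g/mol = 97.570 g.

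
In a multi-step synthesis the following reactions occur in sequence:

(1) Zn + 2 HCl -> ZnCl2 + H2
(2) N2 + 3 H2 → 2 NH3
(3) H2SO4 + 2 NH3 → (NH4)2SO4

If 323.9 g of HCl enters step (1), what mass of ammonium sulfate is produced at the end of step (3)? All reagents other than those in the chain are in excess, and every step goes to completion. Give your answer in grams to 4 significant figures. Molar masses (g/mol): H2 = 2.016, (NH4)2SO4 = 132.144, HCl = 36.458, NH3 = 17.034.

195.7 g

n(HCl) = 323.9 / 36.458 = 8.8842 mol.
Reaction (1): HCl→H2 ratio 2:1 ⇒ n(H2) = 4.4421 mol.
Reaction (2): H2→NH3 ratio 3:2 ⇒ n(NH3) = 2.9614 mol.
Reaction (3): NH3→(NH4)2SO4 ratio 2:1 ⇒ n((NH4)2SO4) = 1.4807 mol.
Mass of (NH4)2SO4 = 1.4807 × 132.144 = 195.67 g.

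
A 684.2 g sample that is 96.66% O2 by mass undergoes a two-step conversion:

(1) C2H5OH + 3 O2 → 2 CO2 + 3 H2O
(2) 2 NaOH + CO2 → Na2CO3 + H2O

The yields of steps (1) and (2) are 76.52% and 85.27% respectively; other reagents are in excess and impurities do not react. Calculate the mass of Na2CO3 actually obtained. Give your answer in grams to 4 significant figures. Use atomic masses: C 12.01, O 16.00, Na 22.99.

Pure O2 = 684.2 × 0.9666 = 661.35 g.
M(O2) = 2(16.00) = 32.00 g/mol.
M(Na2CO3) = 2(22.99) + 12.01 + 3(16.00) = 105.99 g/mol.
n(O2) = 661.35 / 32.00 = 20.667 mol.
Step 1 (O2:CO2 = 3:2): theoretical n(CO2) = 13.778 mol; at 76.52% yield, n(CO2) = 10.543 mol.
Step 2 (CO2:Na2CO3 = 1:1): theoretical n(Na2CO3) = 10.543 mol, so theoretical mass = 10.543 × 105.99 = 1117.5 g.
At 85.27% yield, actual mass of Na2CO3 = 1117.5 × 0.8527 = 952.85 g.

952.9 g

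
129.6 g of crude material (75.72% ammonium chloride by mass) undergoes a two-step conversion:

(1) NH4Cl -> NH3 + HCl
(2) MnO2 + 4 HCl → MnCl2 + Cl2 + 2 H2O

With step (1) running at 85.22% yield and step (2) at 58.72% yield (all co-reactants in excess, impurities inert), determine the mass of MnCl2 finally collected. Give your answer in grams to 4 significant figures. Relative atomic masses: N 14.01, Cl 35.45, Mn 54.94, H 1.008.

28.88 g

Pure NH4Cl = 129.6 × 0.7572 = 98.133 g.
M(NH4Cl) = 14.01 + 4(1.008) + 35.45 = 53.492 g/mol.
M(MnCl2) = 54.94 + 2(35.45) = 125.84 g/mol.
n(NH4Cl) = 98.133 / 53.492 = 1.8345 mol.
Step 1 (NH4Cl:HCl = 1:1): theoretical n(HCl) = 1.8345 mol; at 85.22% yield, n(HCl) = 1.5634 mol.
Step 2 (HCl:MnCl2 = 4:1): theoretical n(MnCl2) = 0.39085 mol, so theoretical mass = 0.39085 × 125.84 = 49.184 g.
At 58.72% yield, actual mass of MnCl2 = 49.184 × 0.5872 = 28.881 g.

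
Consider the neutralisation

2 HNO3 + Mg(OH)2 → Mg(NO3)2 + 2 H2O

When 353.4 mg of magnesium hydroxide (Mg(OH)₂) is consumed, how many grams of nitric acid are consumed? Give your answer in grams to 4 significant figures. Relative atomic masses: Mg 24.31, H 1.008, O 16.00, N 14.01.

0.7637 g

M(Mg(OH)2) = 24.31 + 2(16.00) + 2(1.008) = 58.326 g/mol.
M(HNO3) = 1.008 + 14.01 + 3(16.00) = 63.018 g/mol.
Convert: 353.4 mg = 0.35340 g.
n(Mg(OH)2) = 0.35340 g / 58.326 g/mol = 0.0060590 mol.
From the equation the Mg(OH)2:HNO3 mole ratio is 1:2, so n(HNO3) = 0.0060590 × 2/1 = 0.012118 mol.
Mass of HNO3 = 0.012118 mol × 63.018 g/mol = 0.76366 g.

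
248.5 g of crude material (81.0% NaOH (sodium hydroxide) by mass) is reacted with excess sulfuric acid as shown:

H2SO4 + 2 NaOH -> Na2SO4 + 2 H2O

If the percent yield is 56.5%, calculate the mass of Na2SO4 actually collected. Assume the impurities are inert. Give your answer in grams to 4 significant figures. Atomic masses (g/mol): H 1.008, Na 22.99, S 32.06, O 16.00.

201.9 g

Pure NaOH available = 248.5 g × 0.810 = 201.28 g.
M(NaOH) = 22.99 + 16.00 + 1.008 = 39.998 g/mol.
M(Na2SO4) = 2(22.99) + 32.06 + 4(16.00) = 142.04 g/mol.
n(NaOH) = 201.28 g / 39.998 g/mol = 5.0324 mol.
From the equation the NaOH:Na2SO4 mole ratio is 2:1, so n(Na2SO4) = 5.0324 × 1/2 = 2.5162 mol.
Mass of Na2SO4 = 2.5162 mol × 142.04 g/mol = 357.40 g.
Actual mass collected = 357.40 g × 0.565 = 201.93 g.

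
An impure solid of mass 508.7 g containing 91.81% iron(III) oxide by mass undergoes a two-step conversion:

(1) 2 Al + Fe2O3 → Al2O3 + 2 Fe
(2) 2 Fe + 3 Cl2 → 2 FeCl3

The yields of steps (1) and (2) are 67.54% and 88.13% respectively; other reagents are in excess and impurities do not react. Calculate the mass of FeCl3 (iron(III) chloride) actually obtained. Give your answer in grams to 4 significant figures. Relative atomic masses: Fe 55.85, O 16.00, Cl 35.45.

564.7 g

Pure Fe2O3 = 508.7 × 0.9181 = 467.04 g.
M(Fe2O3) = 2(55.85) + 3(16.00) = 159.70 g/mol.
M(FeCl3) = 55.85 + 3(35.45) = 162.20 g/mol.
n(Fe2O3) = 467.04 / 159.70 = 2.9245 mol.
Step 1 (Fe2O3:Fe = 1:2): theoretical n(Fe) = 5.8489 mol; at 67.54% yield, n(Fe) = 3.9504 mol.
Step 2 (Fe:FeCl3 = 2:2): theoretical n(FeCl3) = 3.9504 mol, so theoretical mass = 3.9504 × 162.20 = 640.75 g.
At 88.13% yield, actual mass of FeCl3 = 640.75 × 0.8813 = 564.69 g.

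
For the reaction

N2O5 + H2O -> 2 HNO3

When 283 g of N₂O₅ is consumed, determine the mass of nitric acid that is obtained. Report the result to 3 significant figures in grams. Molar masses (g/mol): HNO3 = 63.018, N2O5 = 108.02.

n(N2O5) = 283.0 g / 108.02 g/mol = 2.620 mol.
From the equation the N2O5:HNO3 mole ratio is 1:2, so n(HNO3) = 2.620 × 2/1 = 5.240 mol.
Mass of HNO3 = 5.240 mol × 63.018 g/mol = 330.2 g.

330 g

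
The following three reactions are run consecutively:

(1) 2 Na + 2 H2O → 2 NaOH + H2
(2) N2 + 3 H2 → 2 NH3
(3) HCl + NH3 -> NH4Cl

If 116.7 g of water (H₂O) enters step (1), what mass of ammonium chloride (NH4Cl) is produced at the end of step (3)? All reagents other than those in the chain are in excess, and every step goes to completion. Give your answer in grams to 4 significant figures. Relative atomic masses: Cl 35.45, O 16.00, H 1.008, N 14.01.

M(H2O) = 2(1.008) + 16.00 = 18.016 g/mol.
M(NH4Cl) = 14.01 + 4(1.008) + 35.45 = 53.492 g/mol.
n(H2O) = 116.7 / 18.016 = 6.4776 mol.
Reaction (1): H2O→H2 ratio 2:1 ⇒ n(H2) = 3.2388 mol.
Reaction (2): H2→NH3 ratio 3:2 ⇒ n(NH3) = 2.1592 mol.
Reaction (3): NH3→NH4Cl ratio 1:1 ⇒ n(NH4Cl) = 2.1592 mol.
Mass of NH4Cl = 2.1592 × 53.492 = 115.50 g.

115.5 g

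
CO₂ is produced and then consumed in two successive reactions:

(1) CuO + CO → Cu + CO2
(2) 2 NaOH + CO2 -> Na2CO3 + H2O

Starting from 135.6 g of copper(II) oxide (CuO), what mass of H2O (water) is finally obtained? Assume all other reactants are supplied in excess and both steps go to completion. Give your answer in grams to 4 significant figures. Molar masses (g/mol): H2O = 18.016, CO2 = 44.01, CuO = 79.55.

30.71 g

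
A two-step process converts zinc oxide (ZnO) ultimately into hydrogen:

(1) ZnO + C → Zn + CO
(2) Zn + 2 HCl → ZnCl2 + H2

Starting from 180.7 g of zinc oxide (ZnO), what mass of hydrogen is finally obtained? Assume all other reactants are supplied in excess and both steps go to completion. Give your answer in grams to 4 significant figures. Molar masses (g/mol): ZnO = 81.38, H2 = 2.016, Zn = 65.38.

4.476 g

n(ZnO) = 180.70 / 81.38 = 2.2204 mol.
Step 1 gives a 1:1 ratio of ZnO to Zn, so n(Zn) = 2.2204 mol.
In step 2 the Zn:H2 ratio is 1:1, so n(H2) = 2.2204 mol.
Mass of H2 = 2.2204 × 2.016 = 4.4764 g.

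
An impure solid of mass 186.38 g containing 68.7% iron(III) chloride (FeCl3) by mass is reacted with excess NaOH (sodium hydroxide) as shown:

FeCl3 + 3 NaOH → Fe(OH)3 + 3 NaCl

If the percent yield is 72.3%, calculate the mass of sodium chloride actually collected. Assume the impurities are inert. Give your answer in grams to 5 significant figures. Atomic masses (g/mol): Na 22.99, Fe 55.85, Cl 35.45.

100.06 g

Pure FeCl3 available = 186.38 g × 0.687 = 128.043 g.
M(FeCl3) = 55.85 + 3(35.45) = 162.20 g/mol.
M(NaCl) = 22.99 + 35.45 = 58.44 g/mol.
n(FeCl3) = 128.043 g / 162.20 g/mol = 0.789415 mol.
From the equation the FeCl3:NaCl mole ratio is 1:3, so n(NaCl) = 0.789415 × 3/1 = 2.36824 mol.
Mass of NaCl = 2.36824 mol × 58.44 g/mol = 138.400 g.
Actual mass collected = 138.400 g × 0.723 = 100.063 g.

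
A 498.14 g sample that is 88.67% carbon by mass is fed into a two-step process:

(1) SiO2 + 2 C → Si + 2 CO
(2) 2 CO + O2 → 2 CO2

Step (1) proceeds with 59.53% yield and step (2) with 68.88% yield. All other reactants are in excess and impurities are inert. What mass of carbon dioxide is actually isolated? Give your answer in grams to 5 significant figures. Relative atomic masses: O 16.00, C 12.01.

Pure C = 498.14 × 0.8867 = 441.701 g.
M(C) = 12.01 g/mol.
M(CO2) = 12.01 + 2(16.00) = 44.01 g/mol.
n(C) = 441.701 / 12.01 = 36.7777 mol.
Step 1 (C:CO = 2:2): theoretical n(CO) = 36.7777 mol; at 59.53% yield, n(CO) = 21.8938 mol.
Step 2 (CO:CO2 = 2:2): theoretical n(CO2) = 21.8938 mol, so theoretical mass = 21.8938 × 44.01 = 963.546 g.
At 68.88% yield, actual mass of CO2 = 963.546 × 0.6888 = 663.690 g.

663.69 g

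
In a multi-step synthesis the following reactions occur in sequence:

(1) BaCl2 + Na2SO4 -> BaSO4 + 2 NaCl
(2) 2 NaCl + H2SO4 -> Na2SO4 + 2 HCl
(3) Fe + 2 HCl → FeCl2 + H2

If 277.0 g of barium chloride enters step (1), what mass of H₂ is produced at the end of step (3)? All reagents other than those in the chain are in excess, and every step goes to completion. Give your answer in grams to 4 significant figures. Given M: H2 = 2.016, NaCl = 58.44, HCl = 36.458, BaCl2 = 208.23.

n(BaCl2) = 277.0 / 208.23 = 1.3303 mol.
Reaction (1): BaCl2→NaCl ratio 1:2 ⇒ n(NaCl) = 2.6605 mol.
Reaction (2): NaCl→HCl ratio 2:2 ⇒ n(HCl) = 2.6605 mol.
Reaction (3): HCl→H2 ratio 2:1 ⇒ n(H2) = 1.3303 mol.
Mass of H2 = 1.3303 × 2.016 = 2.6818 g.

2.682 g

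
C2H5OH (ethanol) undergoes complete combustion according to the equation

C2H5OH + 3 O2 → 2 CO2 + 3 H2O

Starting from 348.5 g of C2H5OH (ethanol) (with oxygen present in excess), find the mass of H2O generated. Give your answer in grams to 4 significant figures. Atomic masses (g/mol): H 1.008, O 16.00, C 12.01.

M(C2H5OH) = 2(12.01) + 6(1.008) + 16.00 = 46.068 g/mol.
M(H2O) = 2(1.008) + 16.00 = 18.016 g/mol.
n(C2H5OH) = 348.50 g / 46.068 g/mol = 7.5649 mol.
From the equation the C2H5OH:H2O mole ratio is 1:3, so n(H2O) = 7.5649 × 3/1 = 22.695 mol.
Mass of H2O = 22.695 mol × 18.016 g/mol = 408.87 g.

408.9 g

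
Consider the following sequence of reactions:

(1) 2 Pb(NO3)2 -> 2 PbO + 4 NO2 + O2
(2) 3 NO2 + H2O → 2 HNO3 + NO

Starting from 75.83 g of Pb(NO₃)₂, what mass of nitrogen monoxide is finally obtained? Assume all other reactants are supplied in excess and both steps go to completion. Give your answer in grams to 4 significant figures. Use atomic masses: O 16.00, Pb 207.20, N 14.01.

4.580 g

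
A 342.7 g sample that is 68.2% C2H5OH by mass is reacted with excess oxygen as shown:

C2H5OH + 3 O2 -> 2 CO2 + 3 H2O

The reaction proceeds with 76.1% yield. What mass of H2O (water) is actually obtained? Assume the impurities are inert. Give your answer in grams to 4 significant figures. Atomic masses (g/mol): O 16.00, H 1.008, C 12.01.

208.7 g

Pure C2H5OH available = 342.7 g × 0.682 = 233.72 g.
M(C2H5OH) = 2(12.01) + 6(1.008) + 16.00 = 46.068 g/mol.
M(H2O) = 2(1.008) + 16.00 = 18.016 g/mol.
n(C2H5OH) = 233.72 g / 46.068 g/mol = 5.0734 mol.
From the equation the C2H5OH:H2O mole ratio is 1:3, so n(H2O) = 5.0734 × 3/1 = 15.220 mol.
Mass of H2O = 15.220 mol × 18.016 g/mol = 274.21 g.
Actual mass collected = 274.21 g × 0.761 = 208.67 g.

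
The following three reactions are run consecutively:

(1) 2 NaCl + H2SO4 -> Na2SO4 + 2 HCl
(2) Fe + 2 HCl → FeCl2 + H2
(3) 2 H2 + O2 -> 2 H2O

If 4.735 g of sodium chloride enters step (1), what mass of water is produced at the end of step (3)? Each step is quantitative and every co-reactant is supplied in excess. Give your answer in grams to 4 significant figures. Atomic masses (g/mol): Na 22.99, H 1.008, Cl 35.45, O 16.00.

M(NaCl) = 22.99 + 35.45 = 58.44 g/mol.
M(H2O) = 2(1.008) + 16.00 = 18.016 g/mol.
n(NaCl) = 4.735 / 58.44 = 0.081023 mol.
Reaction (1): NaCl→HCl ratio 2:2 ⇒ n(HCl) = 0.081023 mol.
Reaction (2): HCl→H2 ratio 2:1 ⇒ n(H2) = 0.040512 mol.
Reaction (3): H2→H2O ratio 2:2 ⇒ n(H2O) = 0.040512 mol.
Mass of H2O = 0.040512 × 18.016 = 0.72986 g.

0.7299 g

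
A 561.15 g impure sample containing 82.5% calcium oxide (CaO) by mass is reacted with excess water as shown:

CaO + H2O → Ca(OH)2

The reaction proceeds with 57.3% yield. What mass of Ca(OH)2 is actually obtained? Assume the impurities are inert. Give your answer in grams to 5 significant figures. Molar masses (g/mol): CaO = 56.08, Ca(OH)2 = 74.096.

Pure CaO available = 561.15 g × 0.825 = 462.949 g.
n(CaO) = 462.949 g / 56.08 g/mol = 8.25515 mol.
From the equation the CaO:Ca(OH)2 mole ratio is 1:1, so n(Ca(OH)2) = 8.25515 × 1/1 = 8.25515 mol.
Mass of Ca(OH)2 = 8.25515 mol × 74.096 g/mol = 611.674 g.
Actual mass collected = 611.674 g × 0.573 = 350.489 g.

350.49 g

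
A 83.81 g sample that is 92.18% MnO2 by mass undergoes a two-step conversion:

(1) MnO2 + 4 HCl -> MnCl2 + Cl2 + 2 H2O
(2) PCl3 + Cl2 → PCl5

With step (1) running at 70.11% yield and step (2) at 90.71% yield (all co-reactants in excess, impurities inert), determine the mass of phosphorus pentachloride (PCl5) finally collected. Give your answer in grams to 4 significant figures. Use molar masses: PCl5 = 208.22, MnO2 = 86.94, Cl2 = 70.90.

Pure MnO2 = 83.81 × 0.9218 = 77.256 g.
n(MnO2) = 77.256 / 86.94 = 0.88861 mol.
Step 1 (MnO2:Cl2 = 1:1): theoretical n(Cl2) = 0.88861 mol; at 70.11% yield, n(Cl2) = 0.62301 mol.
Step 2 (Cl2:PCl5 = 1:1): theoretical n(PCl5) = 0.62301 mol, so theoretical mass = 0.62301 × 208.22 = 129.72 g.
At 90.71% yield, actual mass of PCl5 = 129.72 × 0.9071 = 117.67 g.

117.7 g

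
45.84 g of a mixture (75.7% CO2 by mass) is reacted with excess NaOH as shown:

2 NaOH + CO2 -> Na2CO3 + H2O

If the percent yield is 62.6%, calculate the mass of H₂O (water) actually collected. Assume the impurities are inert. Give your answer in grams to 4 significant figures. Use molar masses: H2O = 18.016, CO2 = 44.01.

8.892 g

Pure CO2 available = 45.84 g × 0.757 = 34.701 g.
n(CO2) = 34.701 g / 44.01 g/mol = 0.78848 mol.
From the equation the CO2:H2O mole ratio is 1:1, so n(H2O) = 0.78848 × 1/1 = 0.78848 mol.
Mass of H2O = 0.78848 mol × 18.016 g/mol = 14.205 g.
Actual mass collected = 14.205 g × 0.626 = 8.8925 g.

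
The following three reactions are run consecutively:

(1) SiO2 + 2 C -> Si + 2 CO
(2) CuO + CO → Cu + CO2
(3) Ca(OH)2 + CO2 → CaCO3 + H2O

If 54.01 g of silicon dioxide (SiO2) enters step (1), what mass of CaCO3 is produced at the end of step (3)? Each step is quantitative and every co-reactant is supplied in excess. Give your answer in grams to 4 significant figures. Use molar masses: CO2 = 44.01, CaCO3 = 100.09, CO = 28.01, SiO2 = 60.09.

179.9 g

n(SiO2) = 54.01 / 60.09 = 0.89882 mol.
Reaction (1): SiO2→CO ratio 1:2 ⇒ n(CO) = 1.7976 mol.
Reaction (2): CO→CO2 ratio 1:1 ⇒ n(CO2) = 1.7976 mol.
Reaction (3): CO2→CaCO3 ratio 1:1 ⇒ n(CaCO3) = 1.7976 mol.
Mass of CaCO3 = 1.7976 × 100.09 = 179.93 g.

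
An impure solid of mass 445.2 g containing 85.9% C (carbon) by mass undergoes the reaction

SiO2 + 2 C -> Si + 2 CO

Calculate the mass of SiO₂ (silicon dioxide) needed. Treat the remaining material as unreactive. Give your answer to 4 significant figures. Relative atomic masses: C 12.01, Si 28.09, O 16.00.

Mass of pure C = 445.2 g × 0.859 = 382.43 g.
M(C) = 12.01 g/mol.
M(SiO2) = 28.09 + 2(16.00) = 60.09 g/mol.
n(C) = 382.43 g / 12.01 g/mol = 31.842 mol.
From the equation the C:SiO2 mole ratio is 2:1, so n(SiO2) = 31.842 × 1/2 = 15.921 mol.
Mass of SiO2 = 15.921 mol × 60.09 g/mol = 956.70 g.

956.7 g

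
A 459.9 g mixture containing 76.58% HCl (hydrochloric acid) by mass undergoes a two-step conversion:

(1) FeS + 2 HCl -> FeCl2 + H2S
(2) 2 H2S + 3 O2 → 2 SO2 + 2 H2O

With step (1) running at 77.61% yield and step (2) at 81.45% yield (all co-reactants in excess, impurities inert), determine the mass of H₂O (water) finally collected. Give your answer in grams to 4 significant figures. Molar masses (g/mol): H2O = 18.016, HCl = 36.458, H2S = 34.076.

55.01 g

Pure HCl = 459.9 × 0.7658 = 352.19 g.
n(HCl) = 352.19 / 36.458 = 9.6602 mol.
Step 1 (HCl:H2S = 2:1): theoretical n(H2S) = 4.8301 mol; at 77.61% yield, n(H2S) = 3.7486 mol.
Step 2 (H2S:H2O = 2:2): theoretical n(H2O) = 3.7486 mol, so theoretical mass = 3.7486 × 18.016 = 67.535 g.
At 81.45% yield, actual mass of H2O = 67.535 × 0.8145 = 55.008 g.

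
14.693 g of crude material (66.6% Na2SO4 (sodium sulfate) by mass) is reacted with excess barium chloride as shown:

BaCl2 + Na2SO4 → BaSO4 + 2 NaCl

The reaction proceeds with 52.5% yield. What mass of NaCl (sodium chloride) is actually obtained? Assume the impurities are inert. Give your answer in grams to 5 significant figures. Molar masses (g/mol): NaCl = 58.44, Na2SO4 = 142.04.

4.2274 g

Pure Na2SO4 available = 14.693 g × 0.666 = 9.78554 g.
n(Na2SO4) = 9.78554 g / 142.04 g/mol = 0.0688928 mol.
From the equation the Na2SO4:NaCl mole ratio is 1:2, so n(NaCl) = 0.0688928 × 2/1 = 0.137786 mol.
Mass of NaCl = 0.137786 mol × 58.44 g/mol = 8.05219 g.
Actual mass collected = 8.05219 g × 0.525 = 4.22740 g.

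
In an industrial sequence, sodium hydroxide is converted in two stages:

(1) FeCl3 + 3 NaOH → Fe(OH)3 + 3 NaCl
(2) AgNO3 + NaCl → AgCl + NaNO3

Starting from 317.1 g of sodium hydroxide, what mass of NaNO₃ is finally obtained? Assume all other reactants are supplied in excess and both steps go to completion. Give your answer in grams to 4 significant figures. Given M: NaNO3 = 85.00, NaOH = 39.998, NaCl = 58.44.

673.9 g

n(NaOH) = 317.10 / 39.998 = 7.9279 mol.
Step 1 gives a 3:3 ratio of NaOH to NaCl, so n(NaCl) = 7.9279 mol.
In step 2 the NaCl:NaNO3 ratio is 1:1, so n(NaNO3) = 7.9279 mol.
Mass of NaNO3 = 7.9279 × 85.00 = 673.87 g.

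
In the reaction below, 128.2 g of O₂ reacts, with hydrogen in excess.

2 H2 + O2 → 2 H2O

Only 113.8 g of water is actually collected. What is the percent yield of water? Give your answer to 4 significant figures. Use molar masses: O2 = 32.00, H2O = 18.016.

n(O2) = 128.20 g / 32.00 g/mol = 4.0062 mol.
From the equation the O2:H2O mole ratio is 1:2, so n(H2O) = 4.0062 × 2/1 = 8.0125 mol.
Mass of H2O = 8.0125 mol × 18.016 g/mol = 144.35 g.
This is the theoretical yield. Percent yield = 113.8 g / 144.35 g × 100% = 78.834%.

78.83 %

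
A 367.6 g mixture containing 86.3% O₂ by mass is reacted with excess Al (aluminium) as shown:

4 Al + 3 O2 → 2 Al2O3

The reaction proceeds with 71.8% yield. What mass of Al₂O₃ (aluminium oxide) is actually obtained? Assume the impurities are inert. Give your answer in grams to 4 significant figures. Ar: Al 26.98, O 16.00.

483.8 g

Pure O2 available = 367.6 g × 0.863 = 317.24 g.
M(O2) = 2(16.00) = 32.00 g/mol.
M(Al2O3) = 2(26.98) + 3(16.00) = 101.96 g/mol.
n(O2) = 317.24 g / 32.00 g/mol = 9.9137 mol.
From the equation the O2:Al2O3 mole ratio is 3:2, so n(Al2O3) = 9.9137 × 2/3 = 6.6091 mol.
Mass of Al2O3 = 6.6091 mol × 101.96 g/mol = 673.87 g.
Actual mass collected = 673.87 g × 0.718 = 483.84 g.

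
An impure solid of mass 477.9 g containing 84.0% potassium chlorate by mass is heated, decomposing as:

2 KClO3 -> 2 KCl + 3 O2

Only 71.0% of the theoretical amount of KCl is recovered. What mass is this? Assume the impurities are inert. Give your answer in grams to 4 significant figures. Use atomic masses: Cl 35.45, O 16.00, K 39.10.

173.4 g

Pure KClO3 available = 477.9 g × 0.840 = 401.44 g.
M(KClO3) = 39.10 + 35.45 + 3(16.00) = 122.55 g/mol.
M(KCl) = 39.10 + 35.45 = 74.55 g/mol.
n(KClO3) = 401.44 g / 122.55 g/mol = 3.2757 mol.
From the equation the KClO3:KCl mole ratio is 2:2, so n(KCl) = 3.2757 × 2/2 = 3.2757 mol.
Mass of KCl = 3.2757 mol × 74.55 g/mol = 244.20 g.
Actual mass collected = 244.20 g × 0.710 = 173.38 g.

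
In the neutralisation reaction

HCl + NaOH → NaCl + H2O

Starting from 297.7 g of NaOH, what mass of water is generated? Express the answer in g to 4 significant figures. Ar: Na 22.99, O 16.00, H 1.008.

134.1 g

M(NaOH) = 22.99 + 16.00 + 1.008 = 39.998 g/mol.
M(H2O) = 2(1.008) + 16.00 = 18.016 g/mol.
n(NaOH) = 297.70 g / 39.998 g/mol = 7.4429 mol.
From the equation the NaOH:H2O mole ratio is 1:1, so n(H2O) = 7.4429 × 1/1 = 7.4429 mol.
Mass of H2O = 7.4429 mol × 18.016 g/mol = 134.09 g.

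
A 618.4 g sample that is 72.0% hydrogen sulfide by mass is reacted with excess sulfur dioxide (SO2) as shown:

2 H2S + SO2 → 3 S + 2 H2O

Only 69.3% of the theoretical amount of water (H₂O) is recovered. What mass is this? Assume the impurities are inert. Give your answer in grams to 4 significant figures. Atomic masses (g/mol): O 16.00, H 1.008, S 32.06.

Pure H2S available = 618.4 g × 0.720 = 445.25 g.
M(H2S) = 2(1.008) + 32.06 = 34.076 g/mol.
M(H2O) = 2(1.008) + 16.00 = 18.016 g/mol.
n(H2S) = 445.25 g / 34.076 g/mol = 13.066 mol.
From the equation the H2S:H2O mole ratio is 2:2, so n(H2O) = 13.066 × 2/2 = 13.066 mol.
Mass of H2O = 13.066 mol × 18.016 g/mol = 235.40 g.
Actual mass collected = 235.40 g × 0.693 = 163.13 g.

163.1 g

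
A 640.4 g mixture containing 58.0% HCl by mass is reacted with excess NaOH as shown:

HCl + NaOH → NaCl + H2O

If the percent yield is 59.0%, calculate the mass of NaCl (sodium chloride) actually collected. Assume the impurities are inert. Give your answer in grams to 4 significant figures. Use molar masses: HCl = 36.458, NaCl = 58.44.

Pure HCl available = 640.4 g × 0.580 = 371.43 g.
n(HCl) = 371.43 g / 36.458 g/mol = 10.188 mol.
From the equation the HCl:NaCl mole ratio is 1:1, so n(NaCl) = 10.188 × 1/1 = 10.188 mol.
Mass of NaCl = 10.188 mol × 58.44 g/mol = 595.38 g.
Actual mass collected = 595.38 g × 0.590 = 351.28 g.

351.3 g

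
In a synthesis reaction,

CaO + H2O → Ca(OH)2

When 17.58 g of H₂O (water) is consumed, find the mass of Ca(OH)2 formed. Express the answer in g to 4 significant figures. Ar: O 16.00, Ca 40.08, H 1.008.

72.30 g

M(H2O) = 2(1.008) + 16.00 = 18.016 g/mol.
M(Ca(OH)2) = 40.08 + 2(16.00) + 2(1.008) = 74.096 g/mol.
n(H2O) = 17.580 g / 18.016 g/mol = 0.97580 mol.
From the equation the H2O:Ca(OH)2 mole ratio is 1:1, so n(Ca(OH)2) = 0.97580 × 1/1 = 0.97580 mol.
Mass of Ca(OH)2 = 0.97580 mol × 74.096 g/mol = 72.303 g.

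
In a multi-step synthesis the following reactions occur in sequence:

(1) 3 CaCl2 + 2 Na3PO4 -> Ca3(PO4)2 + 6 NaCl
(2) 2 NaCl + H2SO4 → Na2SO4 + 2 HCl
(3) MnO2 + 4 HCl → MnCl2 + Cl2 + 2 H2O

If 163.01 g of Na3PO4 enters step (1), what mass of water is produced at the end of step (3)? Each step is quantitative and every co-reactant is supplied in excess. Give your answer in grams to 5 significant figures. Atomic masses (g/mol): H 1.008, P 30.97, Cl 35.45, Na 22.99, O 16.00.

26.871 g

M(Na3PO4) = 3(22.99) + 30.97 + 4(16.00) = 163.94 g/mol.
M(H2O) = 2(1.008) + 16.00 = 18.016 g/mol.
n(Na3PO4) = 163.01 / 163.94 = 0.994327 mol.
Reaction (1): Na3PO4→NaCl ratio 2:6 ⇒ n(NaCl) = 2.98298 mol.
Reaction (2): NaCl→HCl ratio 2:2 ⇒ n(HCl) = 2.98298 mol.
Reaction (3): HCl→H2O ratio 4:2 ⇒ n(H2O) = 1.49149 mol.
Mass of H2O = 1.49149 × 18.016 = 26.8707 g.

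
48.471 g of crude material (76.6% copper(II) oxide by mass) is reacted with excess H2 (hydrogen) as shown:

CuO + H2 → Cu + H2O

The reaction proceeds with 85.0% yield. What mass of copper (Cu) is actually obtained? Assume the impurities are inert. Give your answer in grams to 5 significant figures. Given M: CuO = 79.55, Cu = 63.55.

Pure CuO available = 48.471 g × 0.766 = 37.1288 g.
n(CuO) = 37.1288 g / 79.55 g/mol = 0.466735 mol.
From the equation the CuO:Cu mole ratio is 1:1, so n(Cu) = 0.466735 × 1/1 = 0.466735 mol.
Mass of Cu = 0.466735 mol × 63.55 g/mol = 29.6610 g.
Actual mass collected = 29.6610 g × 0.850 = 25.2119 g.

25.212 g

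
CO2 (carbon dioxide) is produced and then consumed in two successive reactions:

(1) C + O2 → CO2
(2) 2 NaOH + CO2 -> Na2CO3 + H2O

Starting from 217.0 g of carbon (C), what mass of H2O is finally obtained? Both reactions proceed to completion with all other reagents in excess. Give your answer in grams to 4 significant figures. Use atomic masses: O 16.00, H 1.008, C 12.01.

M(C) = 12.01 g/mol.
M(H2O) = 2(1.008) + 16.00 = 18.016 g/mol.
n(C) = 217.00 / 12.01 = 18.068 mol.
Step 1 gives a 1:1 ratio of C to CO2, so n(CO2) = 18.068 mol.
In step 2 the CO2:H2O ratio is 1:1, so n(H2O) = 18.068 mol.
Mass of H2O = 18.068 × 18.016 = 325.52 g.

325.5 g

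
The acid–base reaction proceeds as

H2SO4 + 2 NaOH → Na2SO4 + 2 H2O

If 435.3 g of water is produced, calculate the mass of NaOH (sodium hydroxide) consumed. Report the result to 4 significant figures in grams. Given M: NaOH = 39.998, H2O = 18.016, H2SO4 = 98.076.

n(H2O) = 435.30 g / 18.016 g/mol = 24.162 mol.
From the equation the H2O:NaOH mole ratio is 2:2, so n(NaOH) = 24.162 × 2/2 = 24.162 mol.
Mass of NaOH = 24.162 mol × 39.998 g/mol = 966.43 g.

966.4 g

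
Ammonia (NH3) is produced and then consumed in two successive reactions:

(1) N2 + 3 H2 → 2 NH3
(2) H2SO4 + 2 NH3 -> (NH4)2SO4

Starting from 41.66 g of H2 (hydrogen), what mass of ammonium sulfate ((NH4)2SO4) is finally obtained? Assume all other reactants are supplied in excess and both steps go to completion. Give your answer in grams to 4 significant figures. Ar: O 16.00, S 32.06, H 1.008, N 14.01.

910.2 g

M(H2) = 2(1.008) = 2.016 g/mol.
M((NH4)2SO4) = 2(14.01) + 8(1.008) + 32.06 + 4(16.00) = 132.144 g/mol.
n(H2) = 41.660 / 2.016 = 20.665 mol.
Step 1 gives a 3:2 ratio of H2 to NH3, so n(NH3) = 13.776 mol.
In step 2 the NH3:(NH4)2SO4 ratio is 2:1, so n((NH4)2SO4) = 6.8882 mol.
Mass of (NH4)2SO4 = 6.8882 × 132.144 = 910.24 g.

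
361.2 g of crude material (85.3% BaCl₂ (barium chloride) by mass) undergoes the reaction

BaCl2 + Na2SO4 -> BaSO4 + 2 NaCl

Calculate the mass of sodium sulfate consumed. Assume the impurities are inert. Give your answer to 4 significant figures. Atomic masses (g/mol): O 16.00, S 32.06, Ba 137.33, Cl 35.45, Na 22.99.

Mass of pure BaCl2 = 361.2 g × 0.853 = 308.10 g.
M(BaCl2) = 137.33 + 2(35.45) = 208.23 g/mol.
M(Na2SO4) = 2(22.99) + 32.06 + 4(16.00) = 142.04 g/mol.
n(BaCl2) = 308.10 g / 208.23 g/mol = 1.4796 mol.
From the equation the BaCl2:Na2SO4 mole ratio is 1:1, so n(Na2SO4) = 1.4796 × 1/1 = 1.4796 mol.
Mass of Na2SO4 = 1.4796 mol × 142.04 g/mol = 210.17 g.

210.2 g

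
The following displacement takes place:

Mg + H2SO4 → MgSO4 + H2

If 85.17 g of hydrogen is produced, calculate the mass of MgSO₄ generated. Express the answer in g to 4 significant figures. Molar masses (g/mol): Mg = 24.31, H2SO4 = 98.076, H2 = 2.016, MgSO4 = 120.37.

5085 g

n(H2) = 85.170 g / 2.016 g/mol = 42.247 mol.
From the equation the H2:MgSO4 mole ratio is 1:1, so n(MgSO4) = 42.247 × 1/1 = 42.247 mol.
Mass of MgSO4 = 42.247 mol × 120.37 g/mol = 5085.3 g.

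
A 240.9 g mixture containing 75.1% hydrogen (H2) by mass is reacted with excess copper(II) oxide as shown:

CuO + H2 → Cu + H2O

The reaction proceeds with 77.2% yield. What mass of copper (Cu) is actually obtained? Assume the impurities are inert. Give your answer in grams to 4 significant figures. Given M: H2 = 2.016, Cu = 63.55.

4403 g

Pure H2 available = 240.9 g × 0.751 = 180.92 g.
n(H2) = 180.92 g / 2.016 g/mol = 89.740 mol.
From the equation the H2:Cu mole ratio is 1:1, so n(Cu) = 89.740 × 1/1 = 89.740 mol.
Mass of Cu = 89.740 mol × 63.55 g/mol = 5703.0 g.
Actual mass collected = 5703.0 g × 0.772 = 4402.7 g.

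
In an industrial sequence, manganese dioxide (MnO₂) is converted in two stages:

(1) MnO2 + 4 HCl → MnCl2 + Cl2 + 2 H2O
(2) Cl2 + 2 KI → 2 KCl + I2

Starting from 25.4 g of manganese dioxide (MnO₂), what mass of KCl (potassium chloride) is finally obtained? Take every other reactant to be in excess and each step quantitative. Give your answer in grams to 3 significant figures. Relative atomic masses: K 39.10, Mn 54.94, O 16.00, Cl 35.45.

M(MnO2) = 54.94 + 2(16.00) = 86.94 g/mol.
M(KCl) = 39.10 + 35.45 = 74.55 g/mol.
n(MnO2) = 25.40 / 86.94 = 0.2922 mol.
Step 1 gives a 1:1 ratio of MnO2 to Cl2, so n(Cl2) = 0.2922 mol.
In step 2 the Cl2:KCl ratio is 1:2, so n(KCl) = 0.5843 mol.
Mass of KCl = 0.5843 × 74.55 = 43.56 g.

43.6 g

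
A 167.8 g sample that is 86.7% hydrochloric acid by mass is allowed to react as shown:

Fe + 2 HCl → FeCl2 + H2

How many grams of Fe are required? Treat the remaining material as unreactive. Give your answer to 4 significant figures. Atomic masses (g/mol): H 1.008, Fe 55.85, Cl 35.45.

111.4 g

Mass of pure HCl = 167.8 g × 0.867 = 145.48 g.
M(HCl) = 1.008 + 35.45 = 36.458 g/mol.
M(Fe) = 55.85 g/mol.
n(HCl) = 145.48 g / 36.458 g/mol = 3.9904 mol.
From the equation the HCl:Fe mole ratio is 2:1, so n(Fe) = 3.9904 × 1/2 = 1.9952 mol.
Mass of Fe = 1.9952 mol × 55.85 g/mol = 111.43 g.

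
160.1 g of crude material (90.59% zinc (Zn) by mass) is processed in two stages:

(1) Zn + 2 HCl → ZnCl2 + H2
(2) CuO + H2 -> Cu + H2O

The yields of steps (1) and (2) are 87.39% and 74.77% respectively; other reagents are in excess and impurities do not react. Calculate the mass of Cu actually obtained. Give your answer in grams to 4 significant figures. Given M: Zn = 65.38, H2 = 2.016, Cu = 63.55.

Pure Zn = 160.1 × 0.9059 = 145.03 g.
n(Zn) = 145.03 / 65.38 = 2.2183 mol.
Step 1 (Zn:H2 = 1:1): theoretical n(H2) = 2.2183 mol; at 87.39% yield, n(H2) = 1.9386 mol.
Step 2 (H2:Cu = 1:1): theoretical n(Cu) = 1.9386 mol, so theoretical mass = 1.9386 × 63.55 = 123.20 g.
At 74.77% yield, actual mass of Cu = 123.20 × 0.7477 = 92.115 g.

92.12 g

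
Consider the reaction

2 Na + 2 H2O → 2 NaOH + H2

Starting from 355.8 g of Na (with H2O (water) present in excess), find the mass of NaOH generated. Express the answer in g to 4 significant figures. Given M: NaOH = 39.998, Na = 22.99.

n(Na) = 355.80 g / 22.99 g/mol = 15.476 mol.
From the equation the Na:NaOH mole ratio is 2:2, so n(NaOH) = 15.476 × 2/2 = 15.476 mol.
Mass of NaOH = 15.476 mol × 39.998 g/mol = 619.02 g.

619.0 g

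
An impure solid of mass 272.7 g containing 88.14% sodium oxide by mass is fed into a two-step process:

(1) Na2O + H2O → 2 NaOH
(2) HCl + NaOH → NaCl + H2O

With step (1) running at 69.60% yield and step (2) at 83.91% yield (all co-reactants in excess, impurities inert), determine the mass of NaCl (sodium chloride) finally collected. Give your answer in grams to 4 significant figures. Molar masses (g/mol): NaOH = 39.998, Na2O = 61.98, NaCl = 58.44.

264.7 g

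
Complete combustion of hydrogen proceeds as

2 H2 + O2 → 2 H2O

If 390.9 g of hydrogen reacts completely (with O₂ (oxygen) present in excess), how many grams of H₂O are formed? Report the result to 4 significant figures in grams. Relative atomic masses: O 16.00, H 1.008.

3493 g

M(H2) = 2(1.008) = 2.016 g/mol.
M(H2O) = 2(1.008) + 16.00 = 18.016 g/mol.
n(H2) = 390.90 g / 2.016 g/mol = 193.90 mol.
From the equation the H2:H2O mole ratio is 2:2, so n(H2O) = 193.90 × 2/2 = 193.90 mol.
Mass of H2O = 193.90 mol × 18.016 g/mol = 3493.3 g.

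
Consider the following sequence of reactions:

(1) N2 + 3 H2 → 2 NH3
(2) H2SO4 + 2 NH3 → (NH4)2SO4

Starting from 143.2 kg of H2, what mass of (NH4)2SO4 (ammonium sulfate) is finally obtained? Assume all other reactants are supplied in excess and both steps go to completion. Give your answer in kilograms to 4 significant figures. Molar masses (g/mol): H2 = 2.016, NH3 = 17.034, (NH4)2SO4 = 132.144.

3129 kg

143.2 kg = 143200 g.
n(H2) = 143200 / 2.016 = 71032 mol.
Step 1 gives a 3:2 ratio of H2 to NH3, so n(NH3) = 47354 mol.
In step 2 the NH3:(NH4)2SO4 ratio is 2:1, so n((NH4)2SO4) = 23677 mol.
Mass of (NH4)2SO4 = 23677 × 132.144 = 3.1288 × 10^6 g = 3129 kg.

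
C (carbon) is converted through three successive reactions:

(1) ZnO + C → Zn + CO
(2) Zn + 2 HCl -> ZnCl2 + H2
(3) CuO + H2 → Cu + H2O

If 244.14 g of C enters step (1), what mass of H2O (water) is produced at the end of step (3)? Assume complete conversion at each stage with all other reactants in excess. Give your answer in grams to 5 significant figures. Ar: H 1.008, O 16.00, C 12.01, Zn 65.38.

366.23 g

M(C) = 12.01 g/mol.
M(H2O) = 2(1.008) + 16.00 = 18.016 g/mol.
n(C) = 244.14 / 12.01 = 20.3281 mol.
Reaction (1): C→Zn ratio 1:1 ⇒ n(Zn) = 20.3281 mol.
Reaction (2): Zn→H2 ratio 1:1 ⇒ n(H2) = 20.3281 mol.
Reaction (3): H2→H2O ratio 1:1 ⇒ n(H2O) = 20.3281 mol.
Mass of H2O = 20.3281 × 18.016 = 366.230 g.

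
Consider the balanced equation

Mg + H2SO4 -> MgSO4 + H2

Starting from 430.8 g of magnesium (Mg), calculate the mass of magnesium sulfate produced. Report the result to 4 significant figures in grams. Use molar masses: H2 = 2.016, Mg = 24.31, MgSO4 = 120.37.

2133 g

n(Mg) = 430.80 g / 24.31 g/mol = 17.721 mol.
From the equation the Mg:MgSO4 mole ratio is 1:1, so n(MgSO4) = 17.721 × 1/1 = 17.721 mol.
Mass of MgSO4 = 17.721 mol × 120.37 g/mol = 2133.1 g.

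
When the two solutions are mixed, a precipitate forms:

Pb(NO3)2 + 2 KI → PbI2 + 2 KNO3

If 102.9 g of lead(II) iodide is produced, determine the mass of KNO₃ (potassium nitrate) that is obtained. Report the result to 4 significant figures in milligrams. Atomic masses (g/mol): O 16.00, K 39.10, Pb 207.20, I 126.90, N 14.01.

45140 mg

M(PbI2) = 207.20 + 2(126.90) = 461.00 g/mol.
M(KNO3) = 39.10 + 14.01 + 3(16.00) = 101.11 g/mol.
n(PbI2) = 102.90 g / 461.00 g/mol = 0.22321 mol.
From the equation the PbI2:KNO3 mole ratio is 1:2, so n(KNO3) = 0.22321 × 2/1 = 0.44642 mol.
Mass of KNO3 = 0.44642 mol × 101.11 g/mol = 45.138 g.
Converting to mg: 45.138 g = 45140 mg.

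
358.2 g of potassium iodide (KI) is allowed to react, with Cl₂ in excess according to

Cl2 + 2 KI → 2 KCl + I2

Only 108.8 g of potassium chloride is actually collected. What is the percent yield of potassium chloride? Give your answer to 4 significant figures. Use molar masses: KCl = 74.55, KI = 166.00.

67.63 %

n(KI) = 358.20 g / 166.00 g/mol = 2.1578 mol.
From the equation the KI:KCl mole ratio is 2:2, so n(KCl) = 2.1578 × 2/2 = 2.1578 mol.
Mass of KCl = 2.1578 mol × 74.55 g/mol = 160.87 g.
This is the theoretical yield. Percent yield = 108.8 g / 160.87 g × 100% = 67.634%.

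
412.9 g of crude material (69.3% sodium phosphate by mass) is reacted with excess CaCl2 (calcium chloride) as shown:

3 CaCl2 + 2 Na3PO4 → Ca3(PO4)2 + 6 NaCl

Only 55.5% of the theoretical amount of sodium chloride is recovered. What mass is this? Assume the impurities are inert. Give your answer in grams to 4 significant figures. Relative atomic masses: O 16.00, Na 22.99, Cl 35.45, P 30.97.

169.8 g

Pure Na3PO4 available = 412.9 g × 0.693 = 286.14 g.
M(Na3PO4) = 3(22.99) + 30.97 + 4(16.00) = 163.94 g/mol.
M(NaCl) = 22.99 + 35.45 = 58.44 g/mol.
n(Na3PO4) = 286.14 g / 163.94 g/mol = 1.7454 mol.
From the equation the Na3PO4:NaCl mole ratio is 2:6, so n(NaCl) = 1.7454 × 6/2 = 5.2362 mol.
Mass of NaCl = 5.2362 mol × 58.44 g/mol = 306.00 g.
Actual mass collected = 306.00 g × 0.555 = 169.83 g.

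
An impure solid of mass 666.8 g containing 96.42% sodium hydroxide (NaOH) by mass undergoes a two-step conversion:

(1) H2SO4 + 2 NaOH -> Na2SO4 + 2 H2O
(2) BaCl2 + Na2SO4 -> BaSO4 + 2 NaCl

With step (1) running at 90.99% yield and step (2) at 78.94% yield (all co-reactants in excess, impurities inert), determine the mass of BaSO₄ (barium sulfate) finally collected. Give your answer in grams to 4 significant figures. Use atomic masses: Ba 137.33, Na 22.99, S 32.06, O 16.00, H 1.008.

Pure NaOH = 666.8 × 0.9642 = 642.93 g.
M(NaOH) = 22.99 + 16.00 + 1.008 = 39.998 g/mol.
M(BaSO4) = 137.33 + 32.06 + 4(16.00) = 233.39 g/mol.
n(NaOH) = 642.93 / 39.998 = 16.074 mol.
Step 1 (NaOH:Na2SO4 = 2:1): theoretical n(Na2SO4) = 8.0370 mol; at 90.99% yield, n(Na2SO4) = 7.3129 mol.
Step 2 (Na2SO4:BaSO4 = 1:1): theoretical n(BaSO4) = 7.3129 mol, so theoretical mass = 7.3129 × 233.39 = 1706.8 g.
At 78.94% yield, actual mass of BaSO4 = 1706.8 × 0.7894 = 1347.3 g.

1347 g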